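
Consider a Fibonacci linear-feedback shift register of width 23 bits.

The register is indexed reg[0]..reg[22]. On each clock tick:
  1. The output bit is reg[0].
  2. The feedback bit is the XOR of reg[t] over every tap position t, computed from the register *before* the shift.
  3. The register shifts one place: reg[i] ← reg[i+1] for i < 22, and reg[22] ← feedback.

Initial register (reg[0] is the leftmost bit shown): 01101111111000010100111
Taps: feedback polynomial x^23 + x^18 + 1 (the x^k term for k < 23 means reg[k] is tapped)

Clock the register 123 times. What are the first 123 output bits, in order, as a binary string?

step | reg (before) | out | fb
   0 | 01101111111000010100111 | 0 | 0
   1 | 11011111110000101001110 | 1 | 1
   2 | 10111111100001010011101 | 1 | 0
   3 | 01111111000010100111010 | 0 | 1
   4 | 11111110000101001110101 | 1 | 0
   5 | 11111100001010011101010 | 1 | 1
   6 | 11111000010100111010101 | 1 | 0
   7 | 11110000101001110101010 | 1 | 1
   8 | 11100001010011101010101 | 1 | 0
   9 | 11000010100111010101010 | 1 | 1
  10 | 10000101001110101010101 | 1 | 0
  11 | 00001010011101010101010 | 0 | 0
  12 | 00010100111010101010100 | 0 | 1
  13 | 00101001110101010101001 | 0 | 0
  14 | 01010011101010101010010 | 0 | 1
  15 | 10100111010101010100101 | 1 | 1
  16 | 01001110101010101001011 | 0 | 0
  17 | 10011101010101010010110 | 1 | 0
  18 | 00111010101010100101100 | 0 | 0
  19 | 01110101010101001011000 | 0 | 1
  20 | 11101010101010010110001 | 1 | 0
  21 | 11010101010100101100010 | 1 | 1
  22 | 10101010101001011000101 | 1 | 1
  23 | 01010101010010110001011 | 0 | 0
  24 | 10101010100101100010110 | 1 | 0
  25 | 01010101001011000101100 | 0 | 0
  26 | 10101010010110001011000 | 1 | 0
  27 | 01010100101100010110000 | 0 | 1
  28 | 10101001011000101100001 | 1 | 1
  29 | 01010010110001011000011 | 0 | 0
  30 | 10100101100010110000110 | 1 | 1
  31 | 01001011000101100001101 | 0 | 0
  32 | 10010110001011000011010 | 1 | 0
  33 | 00101100010110000110100 | 0 | 1
  34 | 01011000101100001101001 | 0 | 0
  35 | 10110001011000011010010 | 1 | 0
  36 | 01100010110000110100100 | 0 | 0
  37 | 11000101100001101001000 | 1 | 1
  38 | 10001011000011010010001 | 1 | 0
  39 | 00010110000110100100010 | 0 | 0
  40 | 00101100001101001000100 | 0 | 0
  41 | 01011000011010010001000 | 0 | 0
  42 | 10110000110100100010000 | 1 | 0
  43 | 01100001101001000100000 | 0 | 0
  44 | 11000011010010001000000 | 1 | 1
  45 | 10000110100100010000001 | 1 | 1
  46 | 00001101001000100000011 | 0 | 0
  47 | 00011010010001000000110 | 0 | 0
  48 | 00110100100010000001100 | 0 | 0
  49 | 01101001000100000011000 | 0 | 1
  50 | 11010010001000000110001 | 1 | 0
  51 | 10100100010000001100010 | 1 | 1
  52 | 01001000100000011000101 | 0 | 0
  53 | 10010001000000110001010 | 1 | 1
  54 | 00100010000001100010101 | 0 | 1
  55 | 01000100000011000101011 | 0 | 0
  56 | 10001000000110001010110 | 1 | 0
  57 | 00010000001100010101100 | 0 | 0
  58 | 00100000011000101011000 | 0 | 1
  59 | 01000000110001010110001 | 0 | 1
  60 | 10000001100010101100011 | 1 | 1
  61 | 00000011000101011000111 | 0 | 0
  62 | 00000110001010110001110 | 0 | 0
  63 | 00001100010101100011100 | 0 | 1
  64 | 00011000101011000111001 | 0 | 1
  65 | 00110001010110001110011 | 0 | 1
  66 | 01100010101100011100111 | 0 | 0
  67 | 11000101011000111001110 | 1 | 1
  68 | 10001010110001110011101 | 1 | 0
  69 | 00010101100011100111010 | 0 | 1
  70 | 00101011000111001110101 | 0 | 1
  71 | 01010110001110011101011 | 0 | 0
  72 | 10101100011100111010110 | 1 | 0
  73 | 01011000111001110101100 | 0 | 0
  74 | 10110001110011101011000 | 1 | 0
  75 | 01100011100111010110000 | 0 | 1
  76 | 11000111001110101100001 | 1 | 1
  77 | 10001110011101011000011 | 1 | 1
  78 | 00011100111010110000111 | 0 | 0
  79 | 00111001110101100001110 | 0 | 0
  80 | 01110011101011000011100 | 0 | 1
  81 | 11100111010110000111001 | 1 | 0
  82 | 11001110101100001110010 | 1 | 0
  83 | 10011101011000011100100 | 1 | 1
  84 | 00111010110000111001001 | 0 | 0
  85 | 01110101100001110010010 | 0 | 1
  86 | 11101011000011100100101 | 1 | 1
  87 | 11010110000111001001011 | 1 | 1
  88 | 10101100001110010010111 | 1 | 0
  89 | 01011000011100100101110 | 0 | 0
  90 | 10110000111001001011100 | 1 | 0
  91 | 01100001110010010111000 | 0 | 1
  92 | 11000011100100101110001 | 1 | 0
  93 | 10000111001001011100010 | 1 | 1
  94 | 00001110010010111000101 | 0 | 0
  95 | 00011100100101110001010 | 0 | 0
  96 | 00111001001011100010100 | 0 | 1
  97 | 01110010010111000101001 | 0 | 0
  98 | 11100100101110001010010 | 1 | 0
  99 | 11001001011100010100100 | 1 | 1
 100 | 10010010111000101001001 | 1 | 1
 101 | 00100101110001010010011 | 0 | 1
 102 | 01001011100010100100111 | 0 | 0
 103 | 10010111000101001001110 | 1 | 1
 104 | 00101110001010010011101 | 0 | 1
 105 | 01011100010100100111011 | 0 | 1
 106 | 10111000101001001110111 | 1 | 0
 107 | 01110001010010011101110 | 0 | 0
 108 | 11100010100100111011100 | 1 | 0
 109 | 11000101001001110111000 | 1 | 0
 110 | 10001010010011101110000 | 1 | 0
 111 | 00010100100111011100000 | 0 | 0
 112 | 00101001001110111000000 | 0 | 0
 113 | 01010010011101110000000 | 0 | 0
 114 | 10100100111011100000000 | 1 | 1
 115 | 01001001110111000000001 | 0 | 0
 116 | 10010011101110000000010 | 1 | 1
 117 | 00100111011100000000101 | 0 | 0
 118 | 01001110111000000001010 | 0 | 0
 119 | 10011101110000000010100 | 1 | 0
 120 | 00111011100000000101000 | 0 | 0
 121 | 01110111000000001010000 | 0 | 1
 122 | 11101110000000010100001 | 1 | 1

011011111110000101001110101010101001011000101100001101001000100000011000101011000111001110101100001110010010111000101001001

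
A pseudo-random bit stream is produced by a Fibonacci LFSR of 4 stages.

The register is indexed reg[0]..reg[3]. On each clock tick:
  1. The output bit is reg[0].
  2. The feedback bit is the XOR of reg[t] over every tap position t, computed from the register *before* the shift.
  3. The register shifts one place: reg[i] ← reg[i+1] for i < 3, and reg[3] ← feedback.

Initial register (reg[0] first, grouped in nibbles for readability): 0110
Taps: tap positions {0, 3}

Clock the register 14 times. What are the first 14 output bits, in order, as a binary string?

step | reg (before) | out | fb
   0 | 0110 | 0 | 0
   1 | 1100 | 1 | 1
   2 | 1001 | 1 | 0
   3 | 0010 | 0 | 0
   4 | 0100 | 0 | 0
   5 | 1000 | 1 | 1
   6 | 0001 | 0 | 1
   7 | 0011 | 0 | 1
   8 | 0111 | 0 | 1
   9 | 1111 | 1 | 0
  10 | 1110 | 1 | 1
  11 | 1101 | 1 | 0
  12 | 1010 | 1 | 1
  13 | 0101 | 0 | 1

01100100011110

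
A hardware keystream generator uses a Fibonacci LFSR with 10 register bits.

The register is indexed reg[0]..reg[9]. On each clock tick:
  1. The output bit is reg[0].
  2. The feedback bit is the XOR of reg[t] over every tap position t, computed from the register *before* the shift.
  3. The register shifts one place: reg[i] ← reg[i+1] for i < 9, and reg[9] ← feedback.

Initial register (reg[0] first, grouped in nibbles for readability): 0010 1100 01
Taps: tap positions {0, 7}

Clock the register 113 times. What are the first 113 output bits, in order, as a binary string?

00101100010000110111111100111000110101001010000100001001011011111010111000101110010000111110110101010001011110110

step | reg (before) | out | fb
   0 | 0010110001 | 0 | 0
   1 | 0101100010 | 0 | 0
   2 | 1011000100 | 1 | 0
   3 | 0110001000 | 0 | 0
   4 | 1100010000 | 1 | 1
   5 | 1000100001 | 1 | 1
   6 | 0001000011 | 0 | 0
   7 | 0010000110 | 0 | 1
   8 | 0100001101 | 0 | 1
   9 | 1000011011 | 1 | 1
  10 | 0000110111 | 0 | 1
  11 | 0001101111 | 0 | 1
  12 | 0011011111 | 0 | 1
  13 | 0110111111 | 0 | 1
  14 | 1101111111 | 1 | 0
  15 | 1011111110 | 1 | 0
  16 | 0111111100 | 0 | 1
  17 | 1111111001 | 1 | 1
  18 | 1111110011 | 1 | 1
  19 | 1111100111 | 1 | 0
  20 | 1111001110 | 1 | 0
  21 | 1110011100 | 1 | 0
  22 | 1100111000 | 1 | 1
  23 | 1001110001 | 1 | 1
  24 | 0011100011 | 0 | 0
  25 | 0111000110 | 0 | 1
  26 | 1110001101 | 1 | 0
  27 | 1100011010 | 1 | 1
  28 | 1000110101 | 1 | 0
  29 | 0001101010 | 0 | 0
  30 | 0011010100 | 0 | 1
  31 | 0110101001 | 0 | 0
  32 | 1101010010 | 1 | 1
  33 | 1010100101 | 1 | 0
  34 | 0101001010 | 0 | 0
  35 | 1010010100 | 1 | 0
  36 | 0100101000 | 0 | 0
  37 | 1001010000 | 1 | 1
  38 | 0010100001 | 0 | 0
  39 | 0101000010 | 0 | 0
  40 | 1010000100 | 1 | 0
  41 | 0100001000 | 0 | 0
  42 | 1000010000 | 1 | 1
  43 | 0000100001 | 0 | 0
  44 | 0001000010 | 0 | 0
  45 | 0010000100 | 0 | 1
  46 | 0100001001 | 0 | 0
  47 | 1000010010 | 1 | 1
  48 | 0000100101 | 0 | 1
  49 | 0001001011 | 0 | 0
  50 | 0010010110 | 0 | 1
  51 | 0100101101 | 0 | 1
  52 | 1001011011 | 1 | 1
  53 | 0010110111 | 0 | 1
  54 | 0101101111 | 0 | 1
  55 | 1011011111 | 1 | 0
  56 | 0110111110 | 0 | 1
  57 | 1101111101 | 1 | 0
  58 | 1011111010 | 1 | 1
  59 | 0111110101 | 0 | 1
  60 | 1111101011 | 1 | 1
  61 | 1111010111 | 1 | 0
  62 | 1110101110 | 1 | 0
  63 | 1101011100 | 1 | 0
  64 | 1010111000 | 1 | 1
  65 | 0101110001 | 0 | 0
  66 | 1011100010 | 1 | 1
  67 | 0111000101 | 0 | 1
  68 | 1110001011 | 1 | 1
  69 | 1100010111 | 1 | 0
  70 | 1000101110 | 1 | 0
  71 | 0001011100 | 0 | 1
  72 | 0010111001 | 0 | 0
  73 | 0101110010 | 0 | 0
  74 | 1011100100 | 1 | 0
  75 | 0111001000 | 0 | 0
  76 | 1110010000 | 1 | 1
  77 | 1100100001 | 1 | 1
  78 | 1001000011 | 1 | 1
  79 | 0010000111 | 0 | 1
  80 | 0100001111 | 0 | 1
  81 | 1000011111 | 1 | 0
  82 | 0000111110 | 0 | 1
  83 | 0001111101 | 0 | 1
  84 | 0011111011 | 0 | 0
  85 | 0111110110 | 0 | 1
  86 | 1111101101 | 1 | 0
  87 | 1111011010 | 1 | 1
  88 | 1110110101 | 1 | 0
  89 | 1101101010 | 1 | 1
  90 | 1011010101 | 1 | 0
  91 | 0110101010 | 0 | 0
  92 | 1101010100 | 1 | 0
  93 | 1010101000 | 1 | 1
  94 | 0101010001 | 0 | 0
  95 | 1010100010 | 1 | 1
  96 | 0101000101 | 0 | 1
  97 | 1010001011 | 1 | 1
  98 | 0100010111 | 0 | 1
  99 | 1000101111 | 1 | 0
 100 | 0001011110 | 0 | 1
 101 | 0010111101 | 0 | 1
 102 | 0101111011 | 0 | 0
 103 | 1011110110 | 1 | 0
 104 | 0111101100 | 0 | 1
 105 | 1111011001 | 1 | 1
 106 | 1110110011 | 1 | 1
 107 | 1101100111 | 1 | 0
 108 | 1011001110 | 1 | 0
 109 | 0110011100 | 0 | 1
 110 | 1100111001 | 1 | 1
 111 | 1001110011 | 1 | 1
 112 | 0011100111 | 0 | 1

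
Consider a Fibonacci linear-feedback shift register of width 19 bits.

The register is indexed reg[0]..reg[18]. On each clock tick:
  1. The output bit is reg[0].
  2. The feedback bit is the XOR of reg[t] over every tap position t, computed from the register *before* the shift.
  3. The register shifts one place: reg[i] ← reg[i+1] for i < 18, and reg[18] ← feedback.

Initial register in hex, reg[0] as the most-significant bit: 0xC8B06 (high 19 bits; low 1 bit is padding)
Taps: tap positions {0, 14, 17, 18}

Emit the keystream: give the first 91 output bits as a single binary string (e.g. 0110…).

1100100010110000011110001010111100101000011100110010011011111010001010100000100110111011101

k : reg_k → out_k, fb_k
0: 1100100010110000011 → 1, fb=1
1: 1001000101100000111 → 1, fb=1
2: 0010001011000001111 → 0, fb=0
3: 0100010110000011110 → 0, fb=0
4: 1000101100000111100 → 1, fb=0
5: 0001011000001111000 → 0, fb=1
6: 0010110000011110001 → 0, fb=0
7: 0101100000111100010 → 0, fb=1
8: 1011000001111000101 → 1, fb=0
9: 0110000011110001010 → 0, fb=1
10: 1100000111100010101 → 1, fb=1
11: 1000001111000101011 → 1, fb=1
12: 0000011110001010111 → 0, fb=1
13: 0000111100010101111 → 0, fb=0
14: 0001111000101011110 → 0, fb=0
15: 0011110001010111100 → 0, fb=1
16: 0111100010101111001 → 0, fb=0
17: 1111000101011110010 → 1, fb=1
18: 1110001010111100101 → 1, fb=0
19: 1100010101111001010 → 1, fb=0
20: 1000101011110010100 → 1, fb=0
21: 0001010111100101000 → 0, fb=0
22: 0010101111001010000 → 0, fb=1
23: 0101011110010100001 → 0, fb=1
24: 1010111100101000011 → 1, fb=1
25: 0101111001010000111 → 0, fb=0
26: 1011110010100001110 → 1, fb=0
27: 0111100101000011100 → 0, fb=1
28: 1111001010000111001 → 1, fb=1
29: 1110010100001110011 → 1, fb=0
30: 1100101000011100110 → 1, fb=0
31: 1001010000111001100 → 1, fb=1
32: 0010100001110011001 → 0, fb=0
33: 0101000011100110010 → 0, fb=0
34: 1010000111001100100 → 1, fb=1
35: 0100001110011001001 → 0, fb=1
36: 1000011100110010011 → 1, fb=0
37: 0000111001100100110 → 0, fb=1
38: 0001110011001001101 → 0, fb=1
39: 0011100110010011011 → 0, fb=1
40: 0111001100100110111 → 0, fb=1
41: 1110011001001101111 → 1, fb=1
42: 1100110010011011111 → 1, fb=0
43: 1001100100110111110 → 1, fb=1
44: 0011001001101111101 → 0, fb=0
45: 0110010011011111010 → 0, fb=0
46: 1100100110111110100 → 1, fb=0
47: 1001001101111101000 → 1, fb=1
48: 0010011011111010001 → 0, fb=0
49: 0100110111110100010 → 0, fb=1
50: 1001101111101000101 → 1, fb=0
51: 0011011111010001010 → 0, fb=1
52: 0110111110100010101 → 0, fb=0
53: 1101111101000101010 → 1, fb=0
54: 1011111010001010100 → 1, fb=0
55: 0111110100010101000 → 0, fb=0
56: 1111101000101010000 → 1, fb=0
57: 1111010001010100000 → 1, fb=1
58: 1110100010101000001 → 1, fb=0
59: 1101000101010000010 → 1, fb=0
60: 1010001010100000100 → 1, fb=1
61: 0100010101000001001 → 0, fb=1
62: 1000101010000010011 → 1, fb=0
63: 0001010100000100110 → 0, fb=1
64: 0010101000001001101 → 0, fb=1
65: 0101010000010011011 → 0, fb=1
66: 1010100000100110111 → 1, fb=0
67: 0101000001001101110 → 0, fb=1
68: 1010000010011011101 → 1, fb=1
69: 0100000100110111011 → 0, fb=1
70: 1000001001101110111 → 1, fb=0
71: 0000010011011101110 → 0, fb=1
72: 0000100110111011101 → 0, fb=0
73: 0001001101110111010 → 0, fb=0
74: 0010011011101110100 → 0, fb=1
75: 0100110111011101001 → 0, fb=1
76: 1001101110111010011 → 1, fb=0
77: 0011011101110100110 → 0, fb=1
78: 0110111011101001101 → 0, fb=1
79: 1101110111010011011 → 1, fb=0
80: 1011101110100110110 → 1, fb=1
81: 0111011101001101101 → 0, fb=1
82: 1110111010011011011 → 1, fb=0
83: 1101110100110110110 → 1, fb=1
84: 1011101001101101101 → 1, fb=0
85: 0111010011011011010 → 0, fb=0
86: 1110100110110110100 → 1, fb=0
87: 1101001101101101000 → 1, fb=1
88: 1010011011011010001 → 1, fb=1
89: 0100110110110100011 → 0, fb=0
90: 1001101101101000110 → 1, fb=0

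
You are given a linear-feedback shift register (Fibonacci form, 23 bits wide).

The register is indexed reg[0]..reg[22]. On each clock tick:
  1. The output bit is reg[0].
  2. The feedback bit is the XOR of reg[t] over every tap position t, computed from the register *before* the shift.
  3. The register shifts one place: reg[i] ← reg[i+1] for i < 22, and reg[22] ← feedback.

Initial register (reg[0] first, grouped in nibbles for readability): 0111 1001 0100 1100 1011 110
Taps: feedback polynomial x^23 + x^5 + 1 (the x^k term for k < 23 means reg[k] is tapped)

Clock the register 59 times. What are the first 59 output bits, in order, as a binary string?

01111001010011001011110010100001101101100101000100101110111

tick  register→output (feedback)
  0  01111001010011001011110→0 (0)
  1  11110010100110010111100→1 (1)
  2  11100101001100101111001→1 (0)
  3  11001010011001011110010→1 (1)
  4  10010100110010111100101→1 (0)
  5  00101001100101111001010→0 (0)
  6  01010011001011110010100→0 (0)
  7  10100110010111100101000→1 (0)
  8  01001100101111001010000→0 (1)
  9  10011001011110010100001→1 (1)
 10  00110010111100101000011→0 (0)
 11  01100101111001010000110→0 (1)
 12  11001011110010100001101→1 (1)
 13  10010111100101000011011→1 (0)
 14  00101111001010000110110→0 (1)
 15  01011110010100001101101→0 (1)
 16  10111100101000011011011→1 (0)
 17  01111001010000110110110→0 (0)
 18  11110010100001101101100→1 (1)
 19  11100101000011011011001→1 (0)
 20  11001010000110110110010→1 (1)
 21  10010100001101101100101→1 (0)
 22  00101000011011011001010→0 (0)
 23  01010000110110110010100→0 (0)
 24  10100001101101100101000→1 (1)
 25  01000011011011001010001→0 (0)
 26  10000110110110010100010→1 (0)
 27  00001101101100101000100→0 (1)
 28  00011011011001010001001→0 (0)
 29  00110110110010100010010→0 (1)
 30  01101101100101000100101→0 (1)
 31  11011011001010001001011→1 (1)
 32  10110110010100010010111→1 (0)
 33  01101100101000100101110→0 (1)
 34  11011001010001001011101→1 (1)
 35  10110010100010010111011→1 (1)
 36  01100101000100101110111→0 (1)
 37  11001010001001011101111→1 (1)
 38  10010100010010111011111→1 (0)
 39  00101000100101110111110→0 (0)
 40  01010001001011101111100→0 (0)
 41  10100010010111011111000→1 (1)
 42  01000100101110111110001→0 (1)
 43  10001001011101111100011→1 (1)
 44  00010010111011111000111→0 (0)
 45  00100101110111110001110→0 (1)
 46  01001011101111100011101→0 (0)
 47  10010111011111000111010→1 (0)
 48  00101110111110001110100→0 (1)
 49  01011101111100011101001→0 (1)
 50  10111011111000111010011→1 (1)
 51  01110111110001110100111→0 (1)
 52  11101111100011101001111→1 (0)
 53  11011111000111010011110→1 (0)
 54  10111110001110100111100→1 (0)
 55  01111100011101001111000→0 (1)
 56  11111000111010011110001→1 (1)
 57  11110001110100111100011→1 (1)
 58  11100011101001111000111→1 (1)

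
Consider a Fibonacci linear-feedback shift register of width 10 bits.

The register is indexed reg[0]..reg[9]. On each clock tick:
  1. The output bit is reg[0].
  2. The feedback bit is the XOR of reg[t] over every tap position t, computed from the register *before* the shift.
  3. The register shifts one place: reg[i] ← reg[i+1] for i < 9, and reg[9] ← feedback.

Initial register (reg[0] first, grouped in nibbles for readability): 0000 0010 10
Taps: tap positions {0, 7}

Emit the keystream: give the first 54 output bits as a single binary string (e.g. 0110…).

step | reg (before) | out | fb
   0 | 0000001010 | 0 | 0
   1 | 0000010100 | 0 | 1
   2 | 0000101001 | 0 | 0
   3 | 0001010010 | 0 | 0
   4 | 0010100100 | 0 | 1
   5 | 0101001001 | 0 | 0
   6 | 1010010010 | 1 | 1
   7 | 0100100101 | 0 | 1
   8 | 1001001011 | 1 | 1
   9 | 0010010111 | 0 | 1
  10 | 0100101111 | 0 | 1
  11 | 1001011111 | 1 | 0
  12 | 0010111110 | 0 | 1
  13 | 0101111101 | 0 | 1
  14 | 1011111011 | 1 | 1
  15 | 0111110111 | 0 | 1
  16 | 1111101111 | 1 | 0
  17 | 1111011110 | 1 | 0
  18 | 1110111100 | 1 | 0
  19 | 1101111000 | 1 | 1
  20 | 1011110001 | 1 | 1
  21 | 0111100011 | 0 | 0
  22 | 1111000110 | 1 | 0
  23 | 1110001100 | 1 | 0
  24 | 1100011000 | 1 | 1
  25 | 1000110001 | 1 | 1
  26 | 0001100011 | 0 | 0
  27 | 0011000110 | 0 | 1
  28 | 0110001101 | 0 | 1
  29 | 1100011011 | 1 | 1
  30 | 1000110111 | 1 | 0
  31 | 0001101110 | 0 | 1
  32 | 0011011101 | 0 | 1
  33 | 0110111011 | 0 | 0
  34 | 1101110110 | 1 | 0
  35 | 1011101100 | 1 | 0
  36 | 0111011000 | 0 | 0
  37 | 1110110000 | 1 | 1
  38 | 1101100001 | 1 | 1
  39 | 1011000011 | 1 | 1
  40 | 0110000111 | 0 | 1
  41 | 1100001111 | 1 | 0
  42 | 1000011110 | 1 | 0
  43 | 0000111100 | 0 | 1
  44 | 0001111001 | 0 | 0
  45 | 0011110010 | 0 | 0
  46 | 0111100100 | 0 | 1
  47 | 1111001001 | 1 | 1
  48 | 1110010011 | 1 | 1
  49 | 1100100111 | 1 | 0
  50 | 1001001110 | 1 | 0
  51 | 0010011100 | 0 | 1
  52 | 0100111001 | 0 | 0
  53 | 1001110010 | 1 | 1

000000101001001011111011110001100011011101100001111001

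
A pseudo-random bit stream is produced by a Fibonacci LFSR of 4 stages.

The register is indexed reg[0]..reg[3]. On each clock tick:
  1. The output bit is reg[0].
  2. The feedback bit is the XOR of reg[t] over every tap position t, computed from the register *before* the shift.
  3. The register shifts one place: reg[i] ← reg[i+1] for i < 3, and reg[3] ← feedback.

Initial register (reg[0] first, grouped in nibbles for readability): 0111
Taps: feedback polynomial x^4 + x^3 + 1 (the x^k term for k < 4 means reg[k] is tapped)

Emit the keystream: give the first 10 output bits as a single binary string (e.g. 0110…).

step | reg (before) | out | fb
   0 | 0111 | 0 | 1
   1 | 1111 | 1 | 0
   2 | 1110 | 1 | 1
   3 | 1101 | 1 | 0
   4 | 1010 | 1 | 1
   5 | 0101 | 0 | 1
   6 | 1011 | 1 | 0
   7 | 0110 | 0 | 0
   8 | 1100 | 1 | 1
   9 | 1001 | 1 | 0

0111101011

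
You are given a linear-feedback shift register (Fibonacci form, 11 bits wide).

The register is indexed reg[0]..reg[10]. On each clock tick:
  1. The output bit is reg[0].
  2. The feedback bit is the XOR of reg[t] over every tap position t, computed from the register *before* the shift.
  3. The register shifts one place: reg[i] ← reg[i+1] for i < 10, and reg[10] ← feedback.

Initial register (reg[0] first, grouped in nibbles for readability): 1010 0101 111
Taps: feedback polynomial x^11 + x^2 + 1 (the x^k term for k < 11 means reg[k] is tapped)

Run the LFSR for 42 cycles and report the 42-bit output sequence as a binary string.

tick  register→output (feedback)
  0  10100101111→1 (0)
  1  01001011110→0 (0)
  2  10010111100→1 (1)
  3  00101111001→0 (1)
  4  01011110011→0 (0)
  5  10111100110→1 (0)
  6  01111001100→0 (1)
  7  11110011001→1 (0)
  8  11100110010→1 (0)
  9  11001100100→1 (1)
 10  10011001001→1 (1)
 11  00110010011→0 (1)
 12  01100100111→0 (1)
 13  11001001111→1 (1)
 14  10010011111→1 (1)
 15  00100111111→0 (1)
 16  01001111111→0 (0)
 17  10011111110→1 (1)
 18  00111111101→0 (1)
 19  01111111011→0 (1)
 20  11111110111→1 (0)
 21  11111101110→1 (0)
 22  11111011100→1 (0)
 23  11110111000→1 (0)
 24  11101110000→1 (0)
 25  11011100000→1 (1)
 26  10111000001→1 (0)
 27  01110000010→0 (1)
 28  11100000101→1 (0)
 29  11000001010→1 (1)
 30  10000010101→1 (1)
 31  00000101011→0 (0)
 32  00001010110→0 (0)
 33  00010101100→0 (0)
 34  00101011000→0 (1)
 35  01010110001→0 (0)
 36  10101100010→1 (0)
 37  01011000100→0 (0)
 38  10110001000→1 (0)
 39  01100010000→0 (1)
 40  11000100001→1 (1)
 41  10001000011→1 (1)

101001011110011001001111111011100000101011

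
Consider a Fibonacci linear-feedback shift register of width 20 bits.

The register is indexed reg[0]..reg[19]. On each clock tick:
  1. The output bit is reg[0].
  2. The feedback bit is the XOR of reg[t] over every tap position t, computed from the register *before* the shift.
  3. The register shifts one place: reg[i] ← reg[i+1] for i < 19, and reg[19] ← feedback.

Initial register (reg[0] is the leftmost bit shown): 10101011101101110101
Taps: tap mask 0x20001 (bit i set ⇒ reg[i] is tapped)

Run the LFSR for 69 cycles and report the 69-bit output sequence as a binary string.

tick  register→output (feedback)
  0  10101011101101110101→1 (0)
  1  01010111011011101010→0 (0)
  2  10101110110111010100→1 (0)
  3  01011101101110101000→0 (0)
  4  10111011011101010000→1 (1)
  5  01110110111010100001→0 (0)
  6  11101101110101000010→1 (1)
  7  11011011101010000101→1 (0)
  8  10110111010100001010→1 (1)
  9  01101110101000010101→0 (1)
 10  11011101010000101011→1 (1)
 11  10111010100001010111→1 (0)
 12  01110101000010101110→0 (1)
 13  11101010000101011101→1 (0)
 14  11010100001010111010→1 (1)
 15  10101000010101110101→1 (0)
 16  01010000101011101010→0 (0)
 17  10100001010111010100→1 (0)
 18  01000010101110101000→0 (0)
 19  10000101011101010000→1 (1)
 20  00001010111010100001→0 (0)
 21  00010101110101000010→0 (0)
 22  00101011101010000100→0 (1)
 23  01010111010100001001→0 (0)
 24  10101110101000010010→1 (1)
 25  01011101010000100101→0 (1)
 26  10111010100001001011→1 (1)
 27  01110101000010010111→0 (1)
 28  11101010000100101111→1 (0)
 29  11010100001001011110→1 (0)
 30  10101000010010111100→1 (0)
 31  01010000100101111000→0 (0)
 32  10100001001011110000→1 (1)
 33  01000010010111100001→0 (0)
 34  10000100101111000010→1 (1)
 35  00001001011110000101→0 (1)
 36  00010010111100001011→0 (0)
 37  00100101111000010110→0 (1)
 38  01001011110000101101→0 (1)
 39  10010111100001011011→1 (1)
 40  00101111000010110111→0 (1)
 41  01011110000101101111→0 (1)
 42  10111100001011011111→1 (0)
 43  01111000010110111110→0 (1)
 44  11110000101101111101→1 (0)
 45  11100001011011111010→1 (1)
 46  11000010110111110101→1 (0)
 47  10000101101111101010→1 (1)
 48  00001011011111010101→0 (1)
 49  00010110111110101011→0 (0)
 50  00101101111101010110→0 (1)
 51  01011011111010101101→0 (1)
 52  10110111110101011011→1 (1)
 53  01101111101010110111→0 (1)
 54  11011111010101101111→1 (0)
 55  10111110101011011110→1 (0)
 56  01111101010110111100→0 (1)
 57  11111010101101111001→1 (1)
 58  11110101011011110011→1 (1)
 59  11101010110111100111→1 (0)
 60  11010101101111001110→1 (0)
 61  10101011011110011100→1 (0)
 62  01010110111100111000→0 (0)
 63  10101101111001110000→1 (1)
 64  01011011110011100001→0 (0)
 65  10110111100111000010→1 (1)
 66  01101111001110000101→0 (1)
 67  11011110011100001011→1 (1)
 68  10111100111000010111→1 (0)

101010111011011101010000101011101010000100101111000010110111110101011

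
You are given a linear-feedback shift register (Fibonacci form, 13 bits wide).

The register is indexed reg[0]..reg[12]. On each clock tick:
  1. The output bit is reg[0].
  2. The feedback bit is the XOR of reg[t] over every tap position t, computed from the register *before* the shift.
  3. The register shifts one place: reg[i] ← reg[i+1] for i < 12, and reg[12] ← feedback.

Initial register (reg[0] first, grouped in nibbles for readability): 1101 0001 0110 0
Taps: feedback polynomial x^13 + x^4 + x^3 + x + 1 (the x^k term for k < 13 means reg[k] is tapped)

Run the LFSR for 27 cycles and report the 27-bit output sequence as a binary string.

110100010110011101110111001

k : reg_k → out_k, fb_k
0: 1101000101100 → 1, fb=1
1: 1010001011001 → 1, fb=1
2: 0100010110011 → 0, fb=1
3: 1000101100111 → 1, fb=0
4: 0001011001110 → 0, fb=1
5: 0010110011101 → 0, fb=1
6: 0101100111011 → 0, fb=1
7: 1011001110111 → 1, fb=0
8: 0110011101110 → 0, fb=1
9: 1100111011101 → 1, fb=1
10: 1001110111011 → 1, fb=1
11: 0011101110111 → 0, fb=0
12: 0111011101110 → 0, fb=0
13: 1110111011100 → 1, fb=1
14: 1101110111001 → 1, fb=0
15: 1011101110010 → 1, fb=1
16: 0111011100101 → 0, fb=0
17: 1110111001010 → 1, fb=1
18: 1101110010101 → 1, fb=0
19: 1011100101010 → 1, fb=1
20: 0111001010101 → 0, fb=0
21: 1110010101010 → 1, fb=0
22: 1100101010100 → 1, fb=1
23: 1001010101001 → 1, fb=0
24: 0010101010010 → 0, fb=1
25: 0101010100101 → 0, fb=0
26: 1010101001010 → 1, fb=0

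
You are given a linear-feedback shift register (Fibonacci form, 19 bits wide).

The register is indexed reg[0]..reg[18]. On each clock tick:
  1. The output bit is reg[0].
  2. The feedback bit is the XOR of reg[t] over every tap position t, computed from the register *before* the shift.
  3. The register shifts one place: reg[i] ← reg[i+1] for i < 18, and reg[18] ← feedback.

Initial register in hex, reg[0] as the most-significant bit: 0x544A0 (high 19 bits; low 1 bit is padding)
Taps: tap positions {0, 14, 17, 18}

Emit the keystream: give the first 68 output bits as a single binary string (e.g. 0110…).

01010100010010100001010110000111001000100011011100010000101101000110

step | reg (before) | out | fb
   0 | 0101010001001010000 | 0 | 1
   1 | 1010100010010100001 | 1 | 0
   2 | 0101000100101000010 | 0 | 1
   3 | 1010001001010000101 | 1 | 0
   4 | 0100010010100001010 | 0 | 1
   5 | 1000100101000010101 | 1 | 1
   6 | 0001001010000101011 | 0 | 0
   7 | 0010010100001010110 | 0 | 0
   8 | 0100101000010101100 | 0 | 0
   9 | 1001010000101011000 | 1 | 0
  10 | 0010100001010110000 | 0 | 1
  11 | 0101000010101100001 | 0 | 1
  12 | 1010000101011000011 | 1 | 1
  13 | 0100001010110000111 | 0 | 0
  14 | 1000010101100001110 | 1 | 0
  15 | 0000101011000011100 | 0 | 1
  16 | 0001010110000111001 | 0 | 0
  17 | 0010101100001110010 | 0 | 0
  18 | 0101011000011100100 | 0 | 0
  19 | 1010110000111001000 | 1 | 1
  20 | 0101100001110010001 | 0 | 0
  21 | 1011000011100100010 | 1 | 0
  22 | 0110000111001000100 | 0 | 0
  23 | 1100001110010001000 | 1 | 1
  24 | 1000011100100010001 | 1 | 1
  25 | 0000111001000100011 | 0 | 0
  26 | 0001110010001000110 | 0 | 1
  27 | 0011100100010001101 | 0 | 1
  28 | 0111001000100011011 | 0 | 1
  29 | 1110010001000110111 | 1 | 0
  30 | 1100100010001101110 | 1 | 0
  31 | 1001000100011011100 | 1 | 0
  32 | 0010001000110111000 | 0 | 1
  33 | 0100010001101110001 | 0 | 0
  34 | 1000100011011100010 | 1 | 0
  35 | 0001000110111000100 | 0 | 0
  36 | 0010001101110001000 | 0 | 0
  37 | 0100011011100010000 | 0 | 1
  38 | 1000110111000100001 | 1 | 0
  39 | 0001101110001000010 | 0 | 1
  40 | 0011011100010000101 | 0 | 1
  41 | 0110111000100001011 | 0 | 0
  42 | 1101110001000010110 | 1 | 1
  43 | 1011100010000101101 | 1 | 0
  44 | 0111000100001011010 | 0 | 0
  45 | 1110001000010110100 | 1 | 0
  46 | 1100010000101101000 | 1 | 1
  47 | 1000100001011010001 | 1 | 1
  48 | 0001000010110100011 | 0 | 0
  49 | 0010000101101000110 | 0 | 1
  50 | 0100001011010001101 | 0 | 1
  51 | 1000010110100011011 | 1 | 0
  52 | 0000101101000110110 | 0 | 0
  53 | 0001011010001101100 | 0 | 0
  54 | 0010110100011011000 | 0 | 1
  55 | 0101101000110110001 | 0 | 0
  56 | 1011010001101100010 | 1 | 0
  57 | 0110100011011000100 | 0 | 0
  58 | 1101000110110001000 | 1 | 1
  59 | 1010001101100010001 | 1 | 1
  60 | 0100011011000100011 | 0 | 0
  61 | 1000110110001000110 | 1 | 0
  62 | 0001101100010001100 | 0 | 0
  63 | 0011011000100011000 | 0 | 1
  64 | 0110110001000110001 | 0 | 0
  65 | 1101100010001100010 | 1 | 0
  66 | 1011000100011000100 | 1 | 1
  67 | 0110001000110001001 | 0 | 1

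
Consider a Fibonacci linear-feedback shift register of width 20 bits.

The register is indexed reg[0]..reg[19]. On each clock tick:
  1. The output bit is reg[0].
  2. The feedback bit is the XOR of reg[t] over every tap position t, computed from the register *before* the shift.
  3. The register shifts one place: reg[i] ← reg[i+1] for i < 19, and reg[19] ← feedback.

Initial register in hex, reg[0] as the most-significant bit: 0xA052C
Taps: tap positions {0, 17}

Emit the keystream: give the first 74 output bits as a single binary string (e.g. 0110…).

tick  register→output (feedback)
  0  10100000010100101100→1 (0)
  1  01000000101001011000→0 (0)
  2  10000001010010110000→1 (1)
  3  00000010100101100001→0 (0)
  4  00000101001011000010→0 (0)
  5  00001010010110000100→0 (1)
  6  00010100101100001001→0 (0)
  7  00101001011000010010→0 (0)
  8  01010010110000100100→0 (1)
  9  10100101100001001001→1 (1)
 10  01001011000010010011→0 (0)
 11  10010110000100100110→1 (0)
 12  00101100001001001100→0 (1)
 13  01011000010010011001→0 (0)
 14  10110000100100110010→1 (1)
 15  01100001001001100101→0 (1)
 16  11000010010011001011→1 (1)
 17  10000100100110010111→1 (0)
 18  00001001001100101110→0 (1)
 19  00010010011001011101→0 (1)
 20  00100100110010111011→0 (0)
 21  01001001100101110110→0 (1)
 22  10010011001011101101→1 (0)
 23  00100110010111011010→0 (0)
 24  01001100101110110100→0 (1)
 25  10011001011101101001→1 (1)
 26  00110010111011010011→0 (0)
 27  01100101110110100110→0 (1)
 28  11001011101101001101→1 (0)
 29  10010111011010011010→1 (1)
 30  00101110110100110101→0 (1)
 31  01011101101001101011→0 (0)
 32  10111011010011010110→1 (0)
 33  01110110100110101100→0 (1)
 34  11101101001101011001→1 (1)
 35  11011010011010110011→1 (1)
 36  10110100110101100111→1 (0)
 37  01101001101011001110→0 (1)
 38  11010011010110011101→1 (0)
 39  10100110101100111010→1 (1)
 40  01001101011001110101→0 (1)
 41  10011010110011101011→1 (1)
 42  00110101100111010111→0 (1)
 43  01101011001110101111→0 (1)
 44  11010110011101011111→1 (0)
 45  10101100111010111110→1 (0)
 46  01011001110101111100→0 (1)
 47  10110011101011111001→1 (1)
 48  01100111010111110011→0 (0)
 49  11001110101111100110→1 (0)
 50  10011101011111001100→1 (0)
 51  00111010111110011000→0 (0)
 52  01110101111100110000→0 (0)
 53  11101011111001100000→1 (1)
 54  11010111110011000001→1 (1)
 55  10101111100110000011→1 (1)
 56  01011111001100000111→0 (1)
 57  10111110011000001111→1 (0)
 58  01111100110000011110→0 (1)
 59  11111001100000111101→1 (0)
 60  11110011000001111010→1 (1)
 61  11100110000011110101→1 (0)
 62  11001100000111101010→1 (1)
 63  10011000001111010101→1 (0)
 64  00110000011110101010→0 (0)
 65  01100000111101010100→0 (1)
 66  11000001111010101001→1 (1)
 67  10000011110101010011→1 (1)
 68  00000111101010100111→0 (1)
 69  00001111010101001111→0 (1)
 70  00011110101010011111→0 (1)
 71  00111101010100111111→0 (1)
 72  01111010101001111111→0 (1)
 73  11110101010011111111→1 (0)

10100000010100101100001001001100101110110100110101100111010111110011000001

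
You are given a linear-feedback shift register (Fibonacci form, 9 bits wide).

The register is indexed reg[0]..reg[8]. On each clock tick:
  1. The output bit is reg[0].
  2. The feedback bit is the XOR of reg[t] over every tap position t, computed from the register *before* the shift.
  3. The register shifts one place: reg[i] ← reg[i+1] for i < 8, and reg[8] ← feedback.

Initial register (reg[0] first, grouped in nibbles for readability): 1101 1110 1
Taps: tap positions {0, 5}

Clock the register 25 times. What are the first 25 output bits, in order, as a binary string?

1101111010000111001100001

k : reg_k → out_k, fb_k
0: 110111101 → 1, fb=0
1: 101111010 → 1, fb=0
2: 011110100 → 0, fb=0
3: 111101000 → 1, fb=0
4: 111010000 → 1, fb=1
5: 110100001 → 1, fb=1
6: 101000011 → 1, fb=1
7: 010000111 → 0, fb=0
8: 100001110 → 1, fb=0
9: 000011100 → 0, fb=1
10: 000111001 → 0, fb=1
11: 001110011 → 0, fb=0
12: 011100110 → 0, fb=0
13: 111001100 → 1, fb=0
14: 110011000 → 1, fb=0
15: 100110000 → 1, fb=1
16: 001100001 → 0, fb=0
17: 011000010 → 0, fb=0
18: 110000100 → 1, fb=1
19: 100001001 → 1, fb=0
20: 000010010 → 0, fb=0
21: 000100100 → 0, fb=0
22: 001001000 → 0, fb=1
23: 010010001 → 0, fb=0
24: 100100010 → 1, fb=1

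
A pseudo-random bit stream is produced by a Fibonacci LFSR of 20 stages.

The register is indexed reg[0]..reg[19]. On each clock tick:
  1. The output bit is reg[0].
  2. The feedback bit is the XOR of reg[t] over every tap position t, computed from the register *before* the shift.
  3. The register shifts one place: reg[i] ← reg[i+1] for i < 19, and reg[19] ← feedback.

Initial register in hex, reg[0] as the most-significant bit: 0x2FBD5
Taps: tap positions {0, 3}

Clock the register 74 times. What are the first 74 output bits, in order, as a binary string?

k : reg_k → out_k, fb_k
0: 00101111101111010101 → 0, fb=0
1: 01011111011110101010 → 0, fb=1
2: 10111110111101010101 → 1, fb=0
3: 01111101111010101010 → 0, fb=1
4: 11111011110101010101 → 1, fb=0
5: 11110111101010101010 → 1, fb=0
6: 11101111010101010100 → 1, fb=1
7: 11011110101010101001 → 1, fb=0
8: 10111101010101010010 → 1, fb=0
9: 01111010101010100100 → 0, fb=1
10: 11110101010101001001 → 1, fb=0
11: 11101010101010010010 → 1, fb=1
12: 11010101010100100101 → 1, fb=0
13: 10101010101001001010 → 1, fb=1
14: 01010101010010010101 → 0, fb=1
15: 10101010100100101011 → 1, fb=1
16: 01010101001001010111 → 0, fb=1
17: 10101010010010101111 → 1, fb=1
18: 01010100100101011111 → 0, fb=1
19: 10101001001010111111 → 1, fb=1
20: 01010010010101111111 → 0, fb=1
21: 10100100101011111111 → 1, fb=1
22: 01001001010111111111 → 0, fb=0
23: 10010010101111111110 → 1, fb=0
24: 00100101011111111100 → 0, fb=0
25: 01001010111111111000 → 0, fb=0
26: 10010101111111110000 → 1, fb=0
27: 00101011111111100000 → 0, fb=0
28: 01010111111111000000 → 0, fb=1
29: 10101111111110000001 → 1, fb=1
30: 01011111111100000011 → 0, fb=1
31: 10111111111000000111 → 1, fb=0
32: 01111111110000001110 → 0, fb=1
33: 11111111100000011101 → 1, fb=0
34: 11111111000000111010 → 1, fb=0
35: 11111110000001110100 → 1, fb=0
36: 11111100000011101000 → 1, fb=0
37: 11111000000111010000 → 1, fb=0
38: 11110000001110100000 → 1, fb=0
39: 11100000011101000000 → 1, fb=1
40: 11000000111010000001 → 1, fb=1
41: 10000001110100000011 → 1, fb=1
42: 00000011101000000111 → 0, fb=0
43: 00000111010000001110 → 0, fb=0
44: 00001110100000011100 → 0, fb=0
45: 00011101000000111000 → 0, fb=1
46: 00111010000001110001 → 0, fb=1
47: 01110100000011100011 → 0, fb=1
48: 11101000000111000111 → 1, fb=1
49: 11010000001110001111 → 1, fb=0
50: 10100000011100011110 → 1, fb=1
51: 01000000111000111101 → 0, fb=0
52: 10000001110001111010 → 1, fb=1
53: 00000011100011110101 → 0, fb=0
54: 00000111000111101010 → 0, fb=0
55: 00001110001111010100 → 0, fb=0
56: 00011100011110101000 → 0, fb=1
57: 00111000111101010001 → 0, fb=1
58: 01110001111010100011 → 0, fb=1
59: 11100011110101000111 → 1, fb=1
60: 11000111101010001111 → 1, fb=1
61: 10001111010100011111 → 1, fb=1
62: 00011110101000111111 → 0, fb=1
63: 00111101010001111111 → 0, fb=1
64: 01111010100011111111 → 0, fb=1
65: 11110101000111111111 → 1, fb=0
66: 11101010001111111110 → 1, fb=1
67: 11010100011111111101 → 1, fb=0
68: 10101000111111111010 → 1, fb=1
69: 01010001111111110101 → 0, fb=1
70: 10100011111111101011 → 1, fb=1
71: 01000111111111010111 → 0, fb=0
72: 10001111111110101110 → 1, fb=1
73: 00011111111101011101 → 0, fb=1

00101111101111010101010100100101011111111100000011101000000111000111101010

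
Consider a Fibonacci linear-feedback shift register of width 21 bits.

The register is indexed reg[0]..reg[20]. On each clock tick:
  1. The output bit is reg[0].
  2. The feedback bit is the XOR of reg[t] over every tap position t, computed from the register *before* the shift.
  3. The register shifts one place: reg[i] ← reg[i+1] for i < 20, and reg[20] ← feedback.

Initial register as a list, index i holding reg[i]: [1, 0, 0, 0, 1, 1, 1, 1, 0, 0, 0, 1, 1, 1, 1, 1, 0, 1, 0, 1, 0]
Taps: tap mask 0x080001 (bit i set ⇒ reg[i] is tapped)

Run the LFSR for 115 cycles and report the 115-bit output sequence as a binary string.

1000111100011111010100000110000011001000101010010101001011111011101000100001001100011011111010100001111100011001000

k : reg_k → out_k, fb_k
0: 100011110001111101010 → 1, fb=0
1: 000111100011111010100 → 0, fb=0
2: 001111000111110101000 → 0, fb=0
3: 011110001111101010000 → 0, fb=0
4: 111100011111010100000 → 1, fb=1
5: 111000111110101000001 → 1, fb=1
6: 110001111101010000011 → 1, fb=0
7: 100011111010100000110 → 1, fb=0
8: 000111110101000001100 → 0, fb=0
9: 001111101010000011000 → 0, fb=0
10: 011111010100000110000 → 0, fb=0
11: 111110101000001100000 → 1, fb=1
12: 111101010000011000001 → 1, fb=1
13: 111010100000110000011 → 1, fb=0
14: 110101000001100000110 → 1, fb=0
15: 101010000011000001100 → 1, fb=1
16: 010100000110000011001 → 0, fb=0
17: 101000001100000110010 → 1, fb=0
18: 010000011000001100100 → 0, fb=0
19: 100000110000011001000 → 1, fb=1
20: 000001100000110010001 → 0, fb=0
21: 000011000001100100010 → 0, fb=1
22: 000110000011001000101 → 0, fb=0
23: 001100000110010001010 → 0, fb=1
24: 011000001100100010101 → 0, fb=0
25: 110000011001000101010 → 1, fb=0
26: 100000110010001010100 → 1, fb=1
27: 000001100100010101001 → 0, fb=0
28: 000011001000101010010 → 0, fb=1
29: 000110010001010100101 → 0, fb=0
30: 001100100010101001010 → 0, fb=1
31: 011001000101010010101 → 0, fb=0
32: 110010001010100101010 → 1, fb=0
33: 100100010101001010100 → 1, fb=1
34: 001000101010010101001 → 0, fb=0
35: 010001010100101010010 → 0, fb=1
36: 100010101001010100101 → 1, fb=1
37: 000101010010101001011 → 0, fb=1
38: 001010100101010010111 → 0, fb=1
39: 010101001010100101111 → 0, fb=1
40: 101010010101001011111 → 1, fb=0
41: 010100101010010111110 → 0, fb=1
42: 101001010100101111101 → 1, fb=1
43: 010010101001011111011 → 0, fb=1
44: 100101010010111110111 → 1, fb=0
45: 001010100101111101110 → 0, fb=1
46: 010101001011111011101 → 0, fb=0
47: 101010010111110111010 → 1, fb=0
48: 010100101111101110100 → 0, fb=0
49: 101001011111011101000 → 1, fb=1
50: 010010111110111010001 → 0, fb=0
51: 100101111101110100010 → 1, fb=0
52: 001011111011101000100 → 0, fb=0
53: 010111110111010001000 → 0, fb=0
54: 101111101110100010000 → 1, fb=1
55: 011111011101000100001 → 0, fb=0
56: 111110111010001000010 → 1, fb=0
57: 111101110100010000100 → 1, fb=1
58: 111011101000100001001 → 1, fb=1
59: 110111010001000010011 → 1, fb=0
60: 101110100010000100110 → 1, fb=0
61: 011101000100001001100 → 0, fb=0
62: 111010001000010011000 → 1, fb=1
63: 110100010000100110001 → 1, fb=1
64: 101000100001001100011 → 1, fb=0
65: 010001000010011000110 → 0, fb=1
66: 100010000100110001101 → 1, fb=1
67: 000100001001100011011 → 0, fb=1
68: 001000010011000110111 → 0, fb=1
69: 010000100110001101111 → 0, fb=1
70: 100001001100011011111 → 1, fb=0
71: 000010011000110111110 → 0, fb=1
72: 000100110001101111101 → 0, fb=0
73: 001001100011011111010 → 0, fb=1
74: 010011000110111110101 → 0, fb=0
75: 100110001101111101010 → 1, fb=0
76: 001100011011111010100 → 0, fb=0
77: 011000110111110101000 → 0, fb=0
78: 110001101111101010000 → 1, fb=1
79: 100011011111010100001 → 1, fb=1
80: 000110111110101000011 → 0, fb=1
81: 001101111101010000111 → 0, fb=1
82: 011011111010100001111 → 0, fb=1
83: 110111110101000011111 → 1, fb=0
84: 101111101010000111110 → 1, fb=0
85: 011111010100001111100 → 0, fb=0
86: 111110101000011111000 → 1, fb=1
87: 111101010000111110001 → 1, fb=1
88: 111010100001111100011 → 1, fb=0
89: 110101000011111000110 → 1, fb=0
90: 101010000111110001100 → 1, fb=1
91: 010100001111100011001 → 0, fb=0
92: 101000011111000110010 → 1, fb=0
93: 010000111110001100100 → 0, fb=0
94: 100001111100011001000 → 1, fb=1
95: 000011111000110010001 → 0, fb=0
96: 000111110001100100010 → 0, fb=1
97: 001111100011001000101 → 0, fb=0
98: 011111000110010001010 → 0, fb=1
99: 111110001100100010101 → 1, fb=1
100: 111100011001000101011 → 1, fb=0
101: 111000110010001010110 → 1, fb=0
102: 110001100100010101100 → 1, fb=1
103: 100011001000101011001 → 1, fb=1
104: 000110010001010110011 → 0, fb=1
105: 001100100010101100111 → 0, fb=1
106: 011001000101011001111 → 0, fb=1
107: 110010001010110011111 → 1, fb=0
108: 100100010101100111110 → 1, fb=0
109: 001000101011001111100 → 0, fb=0
110: 010001010110011111000 → 0, fb=0
111: 100010101100111110000 → 1, fb=1
112: 000101011001111100001 → 0, fb=0
113: 001010110011111000010 → 0, fb=1
114: 010101100111110000101 → 0, fb=0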